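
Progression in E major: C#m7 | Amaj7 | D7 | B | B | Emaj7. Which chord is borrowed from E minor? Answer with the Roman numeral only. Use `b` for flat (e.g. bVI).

The diatonic triads in E major are E, F#m, G#m, A, B, C#m, D#dim. C#m7, Amaj7, B and Emaj7 are all diatonic. D7 (D–F#–A–C) doesn't fit — on degree 7 E major would have D#dim (vii°). D7 is the degree-7 chord of E minor, so it is the borrowed bVII7.

bVII7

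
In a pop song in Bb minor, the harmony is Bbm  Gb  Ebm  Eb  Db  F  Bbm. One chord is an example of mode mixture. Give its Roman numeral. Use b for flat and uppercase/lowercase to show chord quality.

The diatonic triads in Bb minor (with V from harmonic minor) are Bbm, Cdim, Db, Ebm, F, Gb, Ab. Of the given chords, Bbm, Gb, Ebm, Db and F are diatonic. But Eb (Eb–G–Bb) is foreign: the diatonic iv on degree 4 is Ebm, whereas Eb comes from Bb major. It is labeled IV.

IV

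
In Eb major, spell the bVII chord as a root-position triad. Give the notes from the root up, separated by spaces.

The root of bVII is the lowered 7th degree: D becomes Db. In Eb minor the chord on Db is Db–F–Ab.

Db F Ab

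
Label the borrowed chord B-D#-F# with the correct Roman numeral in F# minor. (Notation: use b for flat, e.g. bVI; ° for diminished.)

B is scale degree 4 in F# minor. The diatonic chord on degree 4 would be Bm (iv), but B–D#–F# is the major chord from F# major. As a borrowed chord it is labeled IV.

IV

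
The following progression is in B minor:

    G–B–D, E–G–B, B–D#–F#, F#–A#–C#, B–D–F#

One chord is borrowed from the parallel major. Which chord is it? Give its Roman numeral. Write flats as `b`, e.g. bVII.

The diatonic triads in B minor (with V from harmonic minor) are Bm, C#dim, D, Em, F#, G, A. G–B–D = G, E–G–B = Em, F#–A#–C# = F# and B–D–F# = Bm all belong to that set. B–D#–F# is not: scale degree 1 in B minor carries Bm (i). In B major the chord on that degree is B, so here it functions as I, borrowed from the parallel major.

I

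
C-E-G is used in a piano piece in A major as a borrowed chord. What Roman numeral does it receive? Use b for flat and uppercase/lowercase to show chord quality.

In A major scale degree 3 is C#; C is its lowered form, from A minor. C–E–G is a major chord — the form found in A minor, not the diatonic iii (C#m). Borrowed into A major it is written bIII.

bIII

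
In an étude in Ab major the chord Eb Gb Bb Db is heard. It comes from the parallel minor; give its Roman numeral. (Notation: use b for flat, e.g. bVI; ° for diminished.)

Eb is scale degree 5 in Ab major. Eb–Gb–Bb–Db is a minor-seventh chord — the form found in Ab minor, not the diatonic V (Eb). Borrowed into Ab major it is written v7.

v7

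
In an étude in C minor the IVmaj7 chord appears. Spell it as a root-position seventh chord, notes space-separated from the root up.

IVmaj7 is built on scale degree 4, which is F in both C minor and its parallel. Building the major-seventh chord from the parallel major on F: F–A–C–E.

F A C E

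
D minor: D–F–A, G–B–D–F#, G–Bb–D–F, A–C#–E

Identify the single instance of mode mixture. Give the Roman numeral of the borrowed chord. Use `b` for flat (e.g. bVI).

D minor has the diatonic set Dm, Edim, F, Gm, A, Bb, C (with V from harmonic minor). D–F–A = Dm, G–Bb–D–F = Gm7 and A–C#–E = A all belong to that set. G–B–D–F# is not: scale degree 4 in D minor carries Gm (iv). In D major the chord on that degree is Gmaj7, so here it functions as IVmaj7, borrowed from the parallel major.

IVmaj7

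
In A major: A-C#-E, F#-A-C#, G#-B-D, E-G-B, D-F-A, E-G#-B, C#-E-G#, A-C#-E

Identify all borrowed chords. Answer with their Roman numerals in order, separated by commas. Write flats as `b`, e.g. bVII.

The diatonic triads in A major are A, Bm, C#m, D, E, F#m, G#dim. A–C#–E = A, F#–A–C# = F#m, G#–B–D = G#dim, E–G#–B = E and C#–E–G# = C#m are all diatonic. E–G–B doesn't fit — on degree 5 A major would have E (V). Em is the degree-5 chord of A minor, so it is the borrowed v. But D–F–A is foreign: the diatonic IV on degree 4 is D, whereas Dm comes from A minor. It is labeled iv.

v, iv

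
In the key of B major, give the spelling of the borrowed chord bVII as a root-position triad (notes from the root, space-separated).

A C# E

The root of bVII is the lowered 7th degree: A# becomes A. Building the major chord from the parallel minor on A: A–C#–E.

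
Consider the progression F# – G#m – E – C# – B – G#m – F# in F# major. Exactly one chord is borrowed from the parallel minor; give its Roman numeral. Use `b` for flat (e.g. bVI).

bVII

The diatonic triads in F# major are F#, G#m, A#m, B, C#, D#m, E#dim. F#, G#m, C# and B are all diatonic. But E (E–G#–B) is foreign: the diatonic vii° on degree 7 is E#dim, whereas E comes from F# minor. It is labeled bVII.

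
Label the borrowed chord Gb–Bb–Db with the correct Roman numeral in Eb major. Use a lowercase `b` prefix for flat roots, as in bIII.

bIII

Gb is the lowered form of scale degree 3 in Eb major (the diatonic degree 3 is G). The diatonic chord on degree 3 would be Gm (iii), but Gb–Bb–Db is the major chord from Eb minor. As a borrowed chord it is labeled bIII.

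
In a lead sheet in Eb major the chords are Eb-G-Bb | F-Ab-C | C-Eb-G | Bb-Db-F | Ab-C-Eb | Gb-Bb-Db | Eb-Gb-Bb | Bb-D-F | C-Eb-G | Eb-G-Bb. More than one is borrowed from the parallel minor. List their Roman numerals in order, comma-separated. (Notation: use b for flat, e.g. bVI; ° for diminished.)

The diatonic triads in Eb major are Eb, Fm, Gm, Ab, Bb, Cm, Ddim. Eb–G–Bb = Eb, F–Ab–C = Fm, C–Eb–G = Cm, Ab–C–Eb = Ab and Bb–D–F = Bb are all diatonic. But Bb–Db–F is foreign: the diatonic V on degree 5 is Bb, whereas Bbm comes from Eb minor. It is labeled v. Gb–Bb–Db doesn't fit — on degree 3 Eb major would have Gm (iii). Gb is the degree-3 chord of Eb minor, so it is the borrowed bIII. Eb–Gb–Bb is not: scale degree 1 in Eb major carries Eb (I). In Eb minor the chord on that degree is Ebm, so here it functions as i, borrowed from the parallel minor.

v, bIII, i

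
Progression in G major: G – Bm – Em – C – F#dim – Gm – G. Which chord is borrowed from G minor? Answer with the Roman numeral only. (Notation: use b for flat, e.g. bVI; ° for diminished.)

G major has the diatonic set G, Am, Bm, C, D, Em, F#dim. G, Bm, Em, C and F#dim all belong to that set. Gm (G–Bb–D) is not: scale degree 1 in G major carries G (I). In G minor the chord on that degree is Gm, so here it functions as i, borrowed from the parallel minor.

i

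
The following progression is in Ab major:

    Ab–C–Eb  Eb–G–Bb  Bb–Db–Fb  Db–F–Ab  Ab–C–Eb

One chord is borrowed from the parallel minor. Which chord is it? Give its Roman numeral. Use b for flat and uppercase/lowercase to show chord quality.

Ab major has the diatonic set Ab, Bbm, Cm, Db, Eb, Fm, Gdim. Of the given chords, Ab–C–Eb = Ab, Eb–G–Bb = Eb and Db–F–Ab = Db are diatonic. Bb–Db–Fb doesn't fit — on degree 2 Ab major would have Bbm (ii). Bbdim is the degree-2 chord of Ab minor, so it is the borrowed ii°.

ii°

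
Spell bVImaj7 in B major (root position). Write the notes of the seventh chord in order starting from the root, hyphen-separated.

G-B-D-F#

The root of bVImaj7 is the lowered 6th degree: G# becomes G. Building the major-seventh chord from the parallel minor on G: G–B–D–F#.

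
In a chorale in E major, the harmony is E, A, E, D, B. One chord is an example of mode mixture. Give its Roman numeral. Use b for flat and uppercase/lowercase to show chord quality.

The diatonic triads in E major are E, F#m, G#m, A, B, C#m, D#dim. Of the given chords, E, A and B are diatonic. But D (D–F#–A) is foreign: the diatonic vii° on degree 7 is D#dim, whereas D comes from E minor. It is labeled bVII.

bVII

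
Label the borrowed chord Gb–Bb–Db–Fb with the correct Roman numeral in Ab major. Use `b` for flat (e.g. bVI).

bVII7

Gb is the lowered form of scale degree 7 in Ab major (the diatonic degree 7 is G). Gb–Bb–Db–Fb is a dominant-seventh chord — the form found in Ab minor, not the diatonic vii° (Gdim). Borrowed into Ab major it is written bVII7.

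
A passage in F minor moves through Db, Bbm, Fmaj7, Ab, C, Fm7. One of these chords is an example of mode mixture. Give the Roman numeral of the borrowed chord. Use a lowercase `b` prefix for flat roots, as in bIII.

F minor has the diatonic set Fm, Gdim, Ab, Bbm, C, Db, Eb (with V from harmonic minor). Of the given chords, Db, Bbm, Ab, C and Fm7 are diatonic. Fmaj7 (F–A–C–E) doesn't fit — on degree 1 F minor would have Fm (i). Fmaj7 is the degree-1 chord of F major, so it is the borrowed Imaj7.

Imaj7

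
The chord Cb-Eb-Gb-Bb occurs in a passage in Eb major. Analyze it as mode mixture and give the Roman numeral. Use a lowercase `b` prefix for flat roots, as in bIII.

Cb is the lowered form of scale degree 6 in Eb major (the diatonic degree 6 is C). Diatonically Eb major has Cm (vi) on that degree; Cb–Eb–Gb–Bb is instead the major-seventh chord native to Eb minor, so it takes the label bVImaj7.

bVImaj7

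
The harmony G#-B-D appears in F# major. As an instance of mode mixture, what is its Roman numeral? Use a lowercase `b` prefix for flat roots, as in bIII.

The root G# is the diatonic 2nd degree of F# major; the borrowing shows in the chord quality. The diatonic chord on degree 2 would be G#m (ii), but G#–B–D is the diminished chord from F# minor. As a borrowed chord it is labeled ii°.

ii°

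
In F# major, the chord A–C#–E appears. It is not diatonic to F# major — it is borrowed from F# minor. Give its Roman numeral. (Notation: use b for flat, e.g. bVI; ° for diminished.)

A is the lowered form of scale degree 3 in F# major (the diatonic degree 3 is A#). The diatonic chord on degree 3 would be A#m (iii), but A–C#–E is the major chord from F# minor. As a borrowed chord it is labeled bIII.

bIII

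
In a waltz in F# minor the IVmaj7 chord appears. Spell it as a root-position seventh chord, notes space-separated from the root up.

B D# F# A#

The root, B, is scale degree 4 — the same note in F# minor and F# major; only the chord quality changes. In F# major the chord on B is B–D#–F#–A#.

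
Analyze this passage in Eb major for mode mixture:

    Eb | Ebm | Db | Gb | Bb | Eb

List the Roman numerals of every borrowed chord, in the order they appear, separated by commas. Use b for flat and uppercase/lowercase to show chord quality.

Eb major has the diatonic set Eb, Fm, Gm, Ab, Bb, Cm, Ddim. Of the given chords, Eb and Bb are diatonic. Ebm (Eb–Gb–Bb) doesn't fit — on degree 1 Eb major would have Eb (I). Ebm is the degree-1 chord of Eb minor, so it is the borrowed i. Db (Db–F–Ab) doesn't fit — on degree 7 Eb major would have Ddim (vii°). Db is the degree-7 chord of Eb minor, so it is the borrowed bVII. Gb (Gb–Bb–Db) doesn't fit — on degree 3 Eb major would have Gm (iii). Gb is the degree-3 chord of Eb minor, so it is the borrowed bIII.

i, bVII, bIII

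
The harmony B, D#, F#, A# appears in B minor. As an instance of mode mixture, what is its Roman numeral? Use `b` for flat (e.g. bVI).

B is scale degree 1 in B minor. The diatonic chord on degree 1 would be Bm (i), but B–D#–F#–A# is the major-seventh chord from B major. As a borrowed chord it is labeled Imaj7.

Imaj7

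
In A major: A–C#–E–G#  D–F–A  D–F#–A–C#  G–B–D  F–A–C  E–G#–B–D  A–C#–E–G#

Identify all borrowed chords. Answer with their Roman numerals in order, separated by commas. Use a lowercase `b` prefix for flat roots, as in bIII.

The diatonic triads in A major are A, Bm, C#m, D, E, F#m, G#dim. A–C#–E–G# = Amaj7, D–F#–A–C# = Dmaj7 and E–G#–B–D = E7 all belong to that set. D–F–A is not: scale degree 4 in A major carries D (IV). In A minor the chord on that degree is Dm, so here it functions as iv, borrowed from the parallel minor. But G–B–D is foreign: the diatonic vii° on degree 7 is G#dim, whereas G comes from A minor. It is labeled bVII. F–A–C is not: scale degree 6 in A major carries F#m (vi). In A minor the chord on that degree is F, so here it functions as bVI, borrowed from the parallel minor.

iv, bVII, bVI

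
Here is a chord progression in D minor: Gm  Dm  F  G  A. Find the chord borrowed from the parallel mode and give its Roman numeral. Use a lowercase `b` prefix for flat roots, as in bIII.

D minor has the diatonic set Dm, Edim, F, Gm, A, Bb, C (with V from harmonic minor). Of the given chords, Gm, Dm, F and A are diatonic. G (G–B–D) doesn't fit — on degree 4 D minor would have Gm (iv). G is the degree-4 chord of D major, so it is the borrowed IV.

IV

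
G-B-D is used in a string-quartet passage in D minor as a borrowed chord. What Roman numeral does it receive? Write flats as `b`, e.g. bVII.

G is scale degree 4 in D minor. The diatonic chord on degree 4 would be Gm (iv), but G–B–D is the major chord from D major. As a borrowed chord it is labeled IV.

IV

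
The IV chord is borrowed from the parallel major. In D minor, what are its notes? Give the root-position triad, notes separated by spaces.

IV is built on scale degree 4, which is G in both D minor and its parallel. Stacking thirds in D major on G gives G–B–D.

G B D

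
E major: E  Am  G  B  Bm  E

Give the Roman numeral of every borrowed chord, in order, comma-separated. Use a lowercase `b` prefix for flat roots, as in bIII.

iv, bIII, v

In E major the diatonic chords are E, F#m, G#m, A, B, C#m, D#dim. E and B are both diatonic. But Am (A–C–E) is foreign: the diatonic IV on degree 4 is A, whereas Am comes from E minor. It is labeled iv. G (G–B–D) is not: scale degree 3 in E major carries G#m (iii). In E minor the chord on that degree is G, so here it functions as bIII, borrowed from the parallel minor. Bm (B–D–F#) is not: scale degree 5 in E major carries B (V). In E minor the chord on that degree is Bm, so here it functions as v, borrowed from the parallel minor.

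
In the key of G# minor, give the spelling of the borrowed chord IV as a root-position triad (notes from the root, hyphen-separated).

The root, C#, is scale degree 4 — the same note in G# minor and G# major; only the chord quality changes. Stacking thirds in G# major on C# gives C#–E#–G#.

C#-E#-G#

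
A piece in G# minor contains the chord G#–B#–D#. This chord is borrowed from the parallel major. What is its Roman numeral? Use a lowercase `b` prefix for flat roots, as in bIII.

G# is scale degree 1 in G# minor. G#–B#–D# is a major chord — the form found in G# major, not the diatonic i (G#m). Borrowed into G# minor it is written I.

I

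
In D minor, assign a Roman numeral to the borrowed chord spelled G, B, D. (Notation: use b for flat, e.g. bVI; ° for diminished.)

G is scale degree 4 in D minor. G–B–D is a major chord — the form found in D major, not the diatonic iv (Gm). Borrowed into D minor it is written IV.

IV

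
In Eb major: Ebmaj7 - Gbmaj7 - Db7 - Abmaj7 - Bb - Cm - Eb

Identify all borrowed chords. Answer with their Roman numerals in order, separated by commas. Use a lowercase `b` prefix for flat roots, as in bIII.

Eb major has the diatonic set Eb, Fm, Gm, Ab, Bb, Cm, Ddim. Ebmaj7, Abmaj7, Bb, Cm and Eb all belong to that set. But Gbmaj7 (Gb–Bb–Db–F) is foreign: the diatonic iii on degree 3 is Gm, whereas Gbmaj7 comes from Eb minor. It is labeled bIIImaj7. Db7 (Db–F–Ab–Cb) is not: scale degree 7 in Eb major carries Ddim (vii°). In Eb minor the chord on that degree is Db7, so here it functions as bVII7, borrowed from the parallel minor.

bIIImaj7, bVII7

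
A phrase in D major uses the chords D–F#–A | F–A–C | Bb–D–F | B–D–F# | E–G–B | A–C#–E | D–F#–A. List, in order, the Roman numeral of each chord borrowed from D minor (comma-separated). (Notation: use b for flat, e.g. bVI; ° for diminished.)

bIII, bVI

D major has the diatonic set D, Em, F#m, G, A, Bm, C#dim. D–F#–A = D, B–D–F# = Bm, E–G–B = Em and A–C#–E = A all belong to that set. But F–A–C is foreign: the diatonic iii on degree 3 is F#m, whereas F comes from D minor. It is labeled bIII. Bb–D–F doesn't fit — on degree 6 D major would have Bm (vi). Bb is the degree-6 chord of D minor, so it is the borrowed bVI.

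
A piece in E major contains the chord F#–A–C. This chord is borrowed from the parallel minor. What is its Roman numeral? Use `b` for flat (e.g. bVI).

The root F# is the diatonic 2nd degree of E major; the borrowing shows in the chord quality. F#–A–C is a diminished chord — the form found in E minor, not the diatonic ii (F#m). Borrowed into E major it is written ii°.

ii°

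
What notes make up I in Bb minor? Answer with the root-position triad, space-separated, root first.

I is built on scale degree 1, which is Bb in both Bb minor and its parallel. In Bb major the chord on Bb is Bb–D–F.

Bb D F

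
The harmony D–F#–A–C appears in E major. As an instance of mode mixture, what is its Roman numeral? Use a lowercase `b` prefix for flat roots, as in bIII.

In E major scale degree 7 is D#; D is its lowered form, from E minor. The diatonic chord on degree 7 would be D#dim (vii°), but D–F#–A–C is the dominant-seventh chord from E minor. As a borrowed chord it is labeled bVII7.

bVII7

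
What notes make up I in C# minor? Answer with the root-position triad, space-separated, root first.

The root, C#, is scale degree 1 — the same note in C# minor and C# major; only the chord quality changes. Building the major chord from the parallel major on C#: C#–E#–G#.

C# E# G#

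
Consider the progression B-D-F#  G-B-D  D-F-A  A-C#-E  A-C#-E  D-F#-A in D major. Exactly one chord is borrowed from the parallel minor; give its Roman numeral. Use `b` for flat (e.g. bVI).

i

The diatonic triads in D major are D, Em, F#m, G, A, Bm, C#dim. B–D–F# = Bm, G–B–D = G, A–C#–E = A and D–F#–A = D are all diatonic. But D–F–A is foreign: the diatonic I on degree 1 is D, whereas Dm comes from D minor. It is labeled i.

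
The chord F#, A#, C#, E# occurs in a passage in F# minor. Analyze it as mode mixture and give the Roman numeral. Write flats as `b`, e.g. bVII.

Imaj7

F# is scale degree 1 in F# minor. The diatonic chord on degree 1 would be F#m (i), but F#–A#–C#–E# is the major-seventh chord from F# major. As a borrowed chord it is labeled Imaj7.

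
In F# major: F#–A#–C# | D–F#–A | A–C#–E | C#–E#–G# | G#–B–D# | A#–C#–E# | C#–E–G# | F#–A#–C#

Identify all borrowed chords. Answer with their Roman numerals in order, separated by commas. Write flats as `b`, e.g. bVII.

bVI, bIII, v

F# major has the diatonic set F#, G#m, A#m, B, C#, D#m, E#dim. F#–A#–C# = F#, C#–E#–G# = C#, G#–B–D# = G#m and A#–C#–E# = A#m all belong to that set. D–F#–A doesn't fit — on degree 6 F# major would have D#m (vi). D is the degree-6 chord of F# minor, so it is the borrowed bVI. A–C#–E is not: scale degree 3 in F# major carries A#m (iii). In F# minor the chord on that degree is A, so here it functions as bIII, borrowed from the parallel minor. C#–E–G# is not: scale degree 5 in F# major carries C# (V). In F# minor the chord on that degree is C#m, so here it functions as v, borrowed from the parallel minor.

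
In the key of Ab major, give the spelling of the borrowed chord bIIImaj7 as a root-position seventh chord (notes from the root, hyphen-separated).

Cb-Eb-Gb-Bb

bIIImaj7 is built on the lowered scale degree 3. In Ab major degree 3 is C; lowered it becomes Cb. In Ab minor the chord on Cb is Cb–Eb–Gb–Bb.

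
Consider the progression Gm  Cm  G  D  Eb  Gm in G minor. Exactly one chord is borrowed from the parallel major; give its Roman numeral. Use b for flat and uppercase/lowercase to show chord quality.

I

In G minor (with V from harmonic minor) the diatonic chords are Gm, Adim, Bb, Cm, D, Eb, F. Of the given chords, Gm, Cm, D and Eb are diatonic. G (G–B–D) doesn't fit — on degree 1 G minor would have Gm (i). G is the degree-1 chord of G major, so it is the borrowed I.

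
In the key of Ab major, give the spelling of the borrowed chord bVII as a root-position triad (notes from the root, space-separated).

The root of bVII is the lowered 7th degree: G becomes Gb. In Ab minor the chord on Gb is Gb–Bb–Db.

Gb Bb Db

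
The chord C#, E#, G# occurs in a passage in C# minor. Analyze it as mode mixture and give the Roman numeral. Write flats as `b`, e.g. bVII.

I

The root C# is the diatonic 1st degree of C# minor; the borrowing shows in the chord quality. The diatonic chord on degree 1 would be C#m (i), but C#–E#–G# is the major chord from C# major. As a borrowed chord it is labeled I.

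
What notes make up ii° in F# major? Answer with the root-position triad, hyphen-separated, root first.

The root, G#, is scale degree 2 — the same note in F# major and F# minor; only the chord quality changes. Building the diminished chord from the parallel minor on G#: G#–B–D.

G#-B-D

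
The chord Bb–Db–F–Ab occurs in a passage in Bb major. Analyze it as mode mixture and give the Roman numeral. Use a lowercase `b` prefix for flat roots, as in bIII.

The root Bb is the diatonic 1st degree of Bb major; the borrowing shows in the chord quality. The diatonic chord on degree 1 would be Bb (I), but Bb–Db–F–Ab is the minor-seventh chord from Bb minor. As a borrowed chord it is labeled i7.

i7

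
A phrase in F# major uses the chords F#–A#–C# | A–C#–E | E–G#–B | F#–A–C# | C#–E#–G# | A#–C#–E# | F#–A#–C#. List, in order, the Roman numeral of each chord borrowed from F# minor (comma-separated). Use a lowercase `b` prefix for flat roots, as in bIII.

bIII, bVII, i

In F# major the diatonic chords are F#, G#m, A#m, B, C#, D#m, E#dim. F#–A#–C# = F#, C#–E#–G# = C# and A#–C#–E# = A#m all belong to that set. A–C#–E doesn't fit — on degree 3 F# major would have A#m (iii). A is the degree-3 chord of F# minor, so it is the borrowed bIII. But E–G#–B is foreign: the diatonic vii° on degree 7 is E#dim, whereas E comes from F# minor. It is labeled bVII. F#–A–C# is not: scale degree 1 in F# major carries F# (I). In F# minor the chord on that degree is F#m, so here it functions as i, borrowed from the parallel minor.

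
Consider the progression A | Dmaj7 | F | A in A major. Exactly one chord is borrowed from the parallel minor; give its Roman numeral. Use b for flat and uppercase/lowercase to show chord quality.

bVI

The diatonic triads in A major are A, Bm, C#m, D, E, F#m, G#dim. A and Dmaj7 both belong to that set. F (F–A–C) doesn't fit — on degree 6 A major would have F#m (vi). F is the degree-6 chord of A minor, so it is the borrowed bVI.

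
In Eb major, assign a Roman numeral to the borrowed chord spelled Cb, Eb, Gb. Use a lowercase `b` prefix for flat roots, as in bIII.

In Eb major scale degree 6 is C; Cb is its lowered form, from Eb minor. Cb–Eb–Gb is a major chord — the form found in Eb minor, not the diatonic vi (Cm). Borrowed into Eb major it is written bVI.

bVI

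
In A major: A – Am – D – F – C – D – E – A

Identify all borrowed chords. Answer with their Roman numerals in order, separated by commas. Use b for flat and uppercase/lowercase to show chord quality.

A major has the diatonic set A, Bm, C#m, D, E, F#m, G#dim. A, D and E are all diatonic. But Am (A–C–E) is foreign: the diatonic I on degree 1 is A, whereas Am comes from A minor. It is labeled i. F (F–A–C) is not: scale degree 6 in A major carries F#m (vi). In A minor the chord on that degree is F, so here it functions as bVI, borrowed from the parallel minor. C (C–E–G) is not: scale degree 3 in A major carries C#m (iii). In A minor the chord on that degree is C, so here it functions as bIII, borrowed from the parallel minor.

i, bVI, bIII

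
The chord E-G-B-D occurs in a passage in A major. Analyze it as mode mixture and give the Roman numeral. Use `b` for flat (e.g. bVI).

E is scale degree 5 in A major. E–G–B–D is a minor-seventh chord — the form found in A minor, not the diatonic V (E). Borrowed into A major it is written v7.

v7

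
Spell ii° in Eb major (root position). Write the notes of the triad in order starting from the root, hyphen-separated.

F-Ab-Cb

ii° is built on scale degree 2, which is F in both Eb major and its parallel. In Eb minor the chord on F is F–Ab–Cb.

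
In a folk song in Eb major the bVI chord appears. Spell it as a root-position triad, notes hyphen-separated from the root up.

Cb-Eb-Gb

bVI is built on the lowered scale degree 6. In Eb major degree 6 is C; lowered it becomes Cb. Stacking thirds in Eb minor on Cb gives Cb–Eb–Gb.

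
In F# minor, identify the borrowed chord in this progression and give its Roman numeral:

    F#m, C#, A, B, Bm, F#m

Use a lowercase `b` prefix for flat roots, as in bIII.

In F# minor (with V from harmonic minor) the diatonic chords are F#m, G#dim, A, Bm, C#, D, E. F#m, C#, A and Bm all belong to that set. B (B–D#–F#) doesn't fit — on degree 4 F# minor would have Bm (iv). B is the degree-4 chord of F# major, so it is the borrowed IV.

IV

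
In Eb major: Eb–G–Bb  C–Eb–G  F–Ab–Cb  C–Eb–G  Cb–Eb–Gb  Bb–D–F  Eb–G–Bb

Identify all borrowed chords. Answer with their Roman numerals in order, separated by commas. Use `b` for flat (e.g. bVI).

Eb major has the diatonic set Eb, Fm, Gm, Ab, Bb, Cm, Ddim. Of the given chords, Eb–G–Bb = Eb, C–Eb–G = Cm and Bb–D–F = Bb are diatonic. But F–Ab–Cb is foreign: the diatonic ii on degree 2 is Fm, whereas Fdim comes from Eb minor. It is labeled ii°. But Cb–Eb–Gb is foreign: the diatonic vi on degree 6 is Cm, whereas Cb comes from Eb minor. It is labeled bVI.

ii°, bVI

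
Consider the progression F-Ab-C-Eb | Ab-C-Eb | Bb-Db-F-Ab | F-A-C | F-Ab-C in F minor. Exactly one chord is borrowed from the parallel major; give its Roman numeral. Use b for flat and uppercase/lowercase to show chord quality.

I

The diatonic triads in F minor (with V from harmonic minor) are Fm, Gdim, Ab, Bbm, C, Db, Eb. F–Ab–C–Eb = Fm7, Ab–C–Eb = Ab, Bb–Db–F–Ab = Bbm7 and F–Ab–C = Fm all belong to that set. But F–A–C is foreign: the diatonic i on degree 1 is Fm, whereas F comes from F major. It is labeled I.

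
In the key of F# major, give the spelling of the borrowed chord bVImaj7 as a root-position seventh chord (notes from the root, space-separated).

The root of bVImaj7 is the lowered 6th degree: D# becomes D. Building the major-seventh chord from the parallel minor on D: D–F#–A–C#.

D F# A C#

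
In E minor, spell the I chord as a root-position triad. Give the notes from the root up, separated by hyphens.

I is built on scale degree 1, which is E in both E minor and its parallel. Stacking thirds in E major on E gives E–G#–B.

E-G#-B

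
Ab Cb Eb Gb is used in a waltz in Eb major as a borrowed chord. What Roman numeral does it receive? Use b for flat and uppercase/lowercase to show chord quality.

iv7

The root Ab is the diatonic 4th degree of Eb major; the borrowing shows in the chord quality. Diatonically Eb major has Ab (IV) on that degree; Ab–Cb–Eb–Gb is instead the minor-seventh chord native to Eb minor, so it takes the label iv7.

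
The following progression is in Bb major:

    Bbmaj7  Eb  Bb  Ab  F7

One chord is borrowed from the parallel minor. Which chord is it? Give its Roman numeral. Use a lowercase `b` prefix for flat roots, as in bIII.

The diatonic triads in Bb major are Bb, Cm, Dm, Eb, F, Gm, Adim. Of the given chords, Bbmaj7, Eb, Bb and F7 are diatonic. Ab (Ab–C–Eb) is not: scale degree 7 in Bb major carries Adim (vii°). In Bb minor the chord on that degree is Ab, so here it functions as bVII, borrowed from the parallel minor.

bVII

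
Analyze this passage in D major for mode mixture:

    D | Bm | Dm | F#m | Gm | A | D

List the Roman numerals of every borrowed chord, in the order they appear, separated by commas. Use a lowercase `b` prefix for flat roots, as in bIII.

In D major the diatonic chords are D, Em, F#m, G, A, Bm, C#dim. D, Bm, F#m and A all belong to that set. Dm (D–F–A) doesn't fit — on degree 1 D major would have D (I). Dm is the degree-1 chord of D minor, so it is the borrowed i. Gm (G–Bb–D) is not: scale degree 4 in D major carries G (IV). In D minor the chord on that degree is Gm, so here it functions as iv, borrowed from the parallel minor.

i, iv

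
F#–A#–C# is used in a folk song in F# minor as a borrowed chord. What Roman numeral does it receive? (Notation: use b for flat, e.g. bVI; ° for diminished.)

I

F# is scale degree 1 in F# minor. F#–A#–C# is a major chord — the form found in F# major, not the diatonic i (F#m). Borrowed into F# minor it is written I.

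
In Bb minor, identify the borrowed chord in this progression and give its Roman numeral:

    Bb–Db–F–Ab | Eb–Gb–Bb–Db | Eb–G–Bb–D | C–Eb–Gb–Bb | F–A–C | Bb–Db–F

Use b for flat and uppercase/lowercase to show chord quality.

In Bb minor (with V from harmonic minor) the diatonic chords are Bbm, Cdim, Db, Ebm, F, Gb, Ab. Bb–Db–F–Ab = Bbm7, Eb–Gb–Bb–Db = Ebm7, C–Eb–Gb–Bb = Cm7b5, F–A–C = F and Bb–Db–F = Bbm all belong to that set. But Eb–G–Bb–D is foreign: the diatonic iv on degree 4 is Ebm, whereas Ebmaj7 comes from Bb major. It is labeled IVmaj7.

IVmaj7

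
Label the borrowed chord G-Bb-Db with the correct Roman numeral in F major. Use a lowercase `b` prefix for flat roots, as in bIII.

ii°

G is scale degree 2 in F major. Diatonically F major has Gm (ii) on that degree; G–Bb–Db is instead the diminished chord native to F minor, so it takes the label ii°.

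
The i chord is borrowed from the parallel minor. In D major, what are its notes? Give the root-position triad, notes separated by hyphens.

D-F-A

The root, D, is scale degree 1 — the same note in D major and D minor; only the chord quality changes. In D minor the chord on D is D–F–A.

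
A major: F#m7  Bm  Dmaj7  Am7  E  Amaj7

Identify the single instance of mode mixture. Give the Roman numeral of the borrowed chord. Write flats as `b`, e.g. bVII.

A major has the diatonic set A, Bm, C#m, D, E, F#m, G#dim. F#m7, Bm, Dmaj7, E and Amaj7 are all diatonic. But Am7 (A–C–E–G) is foreign: the diatonic I on degree 1 is A, whereas Am7 comes from A minor. It is labeled i7.

i7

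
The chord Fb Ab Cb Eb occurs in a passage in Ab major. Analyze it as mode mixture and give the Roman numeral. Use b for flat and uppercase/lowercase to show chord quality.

bVImaj7

The root Fb is the lowered 6th scale degree — diatonically Ab major has F there. Diatonically Ab major has Fm (vi) on that degree; Fb–Ab–Cb–Eb is instead the major-seventh chord native to Ab minor, so it takes the label bVImaj7.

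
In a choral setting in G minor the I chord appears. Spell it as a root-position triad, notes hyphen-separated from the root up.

G-B-D

I is built on scale degree 1, which is G in both G minor and its parallel. In G major the chord on G is G–B–D.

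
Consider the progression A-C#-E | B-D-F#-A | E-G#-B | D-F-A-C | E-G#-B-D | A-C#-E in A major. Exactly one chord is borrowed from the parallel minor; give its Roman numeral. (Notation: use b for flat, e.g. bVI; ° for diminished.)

A major has the diatonic set A, Bm, C#m, D, E, F#m, G#dim. A–C#–E = A, B–D–F#–A = Bm7, E–G#–B = E and E–G#–B–D = E7 all belong to that set. D–F–A–C is not: scale degree 4 in A major carries D (IV). In A minor the chord on that degree is Dm7, so here it functions as iv7, borrowed from the parallel minor.

iv7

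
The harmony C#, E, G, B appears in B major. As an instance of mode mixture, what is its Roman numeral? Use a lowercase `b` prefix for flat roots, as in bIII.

iiø7

C# is scale degree 2 in B major. C#–E–G–B is a half-diminished-seventh chord — the form found in B minor, not the diatonic ii (C#m). Borrowed into B major it is written iiø7.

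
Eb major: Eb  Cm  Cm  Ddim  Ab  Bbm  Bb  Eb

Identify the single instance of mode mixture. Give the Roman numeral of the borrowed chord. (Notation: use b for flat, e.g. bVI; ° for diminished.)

v

The diatonic triads in Eb major are Eb, Fm, Gm, Ab, Bb, Cm, Ddim. Eb, Cm, Ddim, Ab and Bb are all diatonic. But Bbm (Bb–Db–F) is foreign: the diatonic V on degree 5 is Bb, whereas Bbm comes from Eb minor. It is labeled v.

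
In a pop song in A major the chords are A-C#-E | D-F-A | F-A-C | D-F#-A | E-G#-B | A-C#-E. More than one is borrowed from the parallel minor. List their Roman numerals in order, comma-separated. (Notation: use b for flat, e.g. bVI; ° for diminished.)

iv, bVI

A major has the diatonic set A, Bm, C#m, D, E, F#m, G#dim. A–C#–E = A, D–F#–A = D and E–G#–B = E all belong to that set. But D–F–A is foreign: the diatonic IV on degree 4 is D, whereas Dm comes from A minor. It is labeled iv. But F–A–C is foreign: the diatonic vi on degree 6 is F#m, whereas F comes from A minor. It is labeled bVI.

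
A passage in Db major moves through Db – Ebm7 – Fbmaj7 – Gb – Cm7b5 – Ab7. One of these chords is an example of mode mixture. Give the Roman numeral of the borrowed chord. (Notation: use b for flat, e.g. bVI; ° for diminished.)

The diatonic triads in Db major are Db, Ebm, Fm, Gb, Ab, Bbm, Cdim. Of the given chords, Db, Ebm7, Gb, Cm7b5 and Ab7 are diatonic. Fbmaj7 (Fb–Ab–Cb–Eb) is not: scale degree 3 in Db major carries Fm (iii). In Db minor the chord on that degree is Fbmaj7, so here it functions as bIIImaj7, borrowed from the parallel minor.

bIIImaj7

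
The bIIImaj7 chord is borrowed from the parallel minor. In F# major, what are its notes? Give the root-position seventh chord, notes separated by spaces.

A C# E G#

Scale degree 3 in F# major is A#. bIIImaj7 uses the lowered form, A, taken from F# minor. In F# minor the chord on A is A–C#–E–G#.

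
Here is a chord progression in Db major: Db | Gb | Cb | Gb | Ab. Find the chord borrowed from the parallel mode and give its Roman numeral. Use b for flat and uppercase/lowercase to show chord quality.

The diatonic triads in Db major are Db, Ebm, Fm, Gb, Ab, Bbm, Cdim. Of the given chords, Db, Gb and Ab are diatonic. Cb (Cb–Eb–Gb) is not: scale degree 7 in Db major carries Cdim (vii°). In Db minor the chord on that degree is Cb, so here it functions as bVII, borrowed from the parallel minor.

bVII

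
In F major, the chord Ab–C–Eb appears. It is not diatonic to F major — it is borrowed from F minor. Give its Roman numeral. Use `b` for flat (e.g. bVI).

bIII

Ab is the lowered form of scale degree 3 in F major (the diatonic degree 3 is A). Diatonically F major has Am (iii) on that degree; Ab–C–Eb is instead the major chord native to F minor, so it takes the label bIII.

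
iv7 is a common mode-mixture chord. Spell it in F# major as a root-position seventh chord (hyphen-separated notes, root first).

B-D-F#-A

iv7 is built on scale degree 4, which is B in both F# major and its parallel. In F# minor the chord on B is B–D–F#–A.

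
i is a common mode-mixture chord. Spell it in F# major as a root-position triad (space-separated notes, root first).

i is built on scale degree 1, which is F# in both F# major and its parallel. Stacking thirds in F# minor on F# gives F#–A–C#.

F# A C#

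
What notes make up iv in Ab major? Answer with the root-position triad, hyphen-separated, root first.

Db-Fb-Ab

iv is built on scale degree 4, which is Db in both Ab major and its parallel. Building the minor chord from the parallel minor on Db: Db–Fb–Ab.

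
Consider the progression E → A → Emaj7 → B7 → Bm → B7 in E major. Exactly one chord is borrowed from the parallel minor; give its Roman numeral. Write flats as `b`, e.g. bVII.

In E major the diatonic chords are E, F#m, G#m, A, B, C#m, D#dim. E, A, Emaj7 and B7 are all diatonic. Bm (B–D–F#) doesn't fit — on degree 5 E major would have B (V). Bm is the degree-5 chord of E minor, so it is the borrowed v.

v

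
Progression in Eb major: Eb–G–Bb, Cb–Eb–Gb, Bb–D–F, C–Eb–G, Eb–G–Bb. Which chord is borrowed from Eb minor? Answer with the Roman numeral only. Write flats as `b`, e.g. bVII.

bVI

The diatonic triads in Eb major are Eb, Fm, Gm, Ab, Bb, Cm, Ddim. Eb–G–Bb = Eb, Bb–D–F = Bb and C–Eb–G = Cm all belong to that set. But Cb–Eb–Gb is foreign: the diatonic vi on degree 6 is Cm, whereas Cb comes from Eb minor. It is labeled bVI.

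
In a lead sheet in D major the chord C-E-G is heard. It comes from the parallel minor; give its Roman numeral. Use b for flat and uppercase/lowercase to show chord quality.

In D major scale degree 7 is C#; C is its lowered form, from D minor. The diatonic chord on degree 7 would be C#dim (vii°), but C–E–G is the major chord from D minor. As a borrowed chord it is labeled bVII.

bVII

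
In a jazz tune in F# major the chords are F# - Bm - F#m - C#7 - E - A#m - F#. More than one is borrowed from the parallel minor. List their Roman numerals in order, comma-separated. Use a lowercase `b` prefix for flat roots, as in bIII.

The diatonic triads in F# major are F#, G#m, A#m, B, C#, D#m, E#dim. Of the given chords, F#, C#7 and A#m are diatonic. Bm (B–D–F#) doesn't fit — on degree 4 F# major would have B (IV). Bm is the degree-4 chord of F# minor, so it is the borrowed iv. But F#m (F#–A–C#) is foreign: the diatonic I on degree 1 is F#, whereas F#m comes from F# minor. It is labeled i. E (E–G#–B) doesn't fit — on degree 7 F# major would have E#dim (vii°). E is the degree-7 chord of F# minor, so it is the borrowed bVII.

iv, i, bVII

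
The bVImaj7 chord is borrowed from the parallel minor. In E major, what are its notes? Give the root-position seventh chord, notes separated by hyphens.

C-E-G-B

bVImaj7 is built on the lowered scale degree 6. In E major degree 6 is C#; lowered it becomes C. In E minor the chord on C is C–E–G–B.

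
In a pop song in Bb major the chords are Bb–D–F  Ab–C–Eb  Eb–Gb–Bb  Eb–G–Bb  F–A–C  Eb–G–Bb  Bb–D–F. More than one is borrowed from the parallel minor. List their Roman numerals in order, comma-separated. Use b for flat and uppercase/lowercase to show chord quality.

bVII, iv

Bb major has the diatonic set Bb, Cm, Dm, Eb, F, Gm, Adim. Of the given chords, Bb–D–F = Bb, Eb–G–Bb = Eb and F–A–C = F are diatonic. Ab–C–Eb doesn't fit — on degree 7 Bb major would have Adim (vii°). Ab is the degree-7 chord of Bb minor, so it is the borrowed bVII. Eb–Gb–Bb doesn't fit — on degree 4 Bb major would have Eb (IV). Ebm is the degree-4 chord of Bb minor, so it is the borrowed iv.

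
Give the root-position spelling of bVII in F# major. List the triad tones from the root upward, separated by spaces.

bVII is built on the lowered scale degree 7. In F# major degree 7 is E#; lowered it becomes E. In F# minor the chord on E is E–G#–B.

E G# B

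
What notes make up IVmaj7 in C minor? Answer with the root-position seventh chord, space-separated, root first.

F A C E

IVmaj7 is built on scale degree 4, which is F in both C minor and its parallel. Stacking thirds in C major on F gives F–A–C–E.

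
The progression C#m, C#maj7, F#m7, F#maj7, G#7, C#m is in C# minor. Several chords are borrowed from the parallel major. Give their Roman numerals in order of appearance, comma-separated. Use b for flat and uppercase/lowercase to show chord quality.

Imaj7, IVmaj7

C# minor has the diatonic set C#m, D#dim, E, F#m, G#, A, B (with V from harmonic minor). C#m, F#m7 and G#7 all belong to that set. But C#maj7 (C#–E#–G#–B#) is foreign: the diatonic i on degree 1 is C#m, whereas C#maj7 comes from C# major. It is labeled Imaj7. F#maj7 (F#–A#–C#–E#) doesn't fit — on degree 4 C# minor would have F#m (iv). F#maj7 is the degree-4 chord of C# major, so it is the borrowed IVmaj7.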